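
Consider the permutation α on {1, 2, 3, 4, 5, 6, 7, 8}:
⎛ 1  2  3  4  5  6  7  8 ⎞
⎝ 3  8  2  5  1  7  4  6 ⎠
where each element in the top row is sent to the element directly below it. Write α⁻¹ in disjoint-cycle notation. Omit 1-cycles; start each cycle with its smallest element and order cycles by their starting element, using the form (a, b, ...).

First write α in disjoint cycles: (1, 3, 2, 8, 6, 7, 4, 5).
Reversing each cycle (and rotating so the smallest element leads) gives α⁻¹ = (1, 5, 4, 7, 6, 8, 2, 3).

(1, 5, 4, 7, 6, 8, 2, 3)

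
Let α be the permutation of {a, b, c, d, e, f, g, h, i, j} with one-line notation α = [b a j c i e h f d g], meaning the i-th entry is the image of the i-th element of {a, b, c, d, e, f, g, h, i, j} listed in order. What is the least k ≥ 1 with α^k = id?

8

Decomposing into disjoint cycles gives cycle lengths 8, 2.
Since disjoint cycles commute, ord(α) = lcm(8, 2) = 8.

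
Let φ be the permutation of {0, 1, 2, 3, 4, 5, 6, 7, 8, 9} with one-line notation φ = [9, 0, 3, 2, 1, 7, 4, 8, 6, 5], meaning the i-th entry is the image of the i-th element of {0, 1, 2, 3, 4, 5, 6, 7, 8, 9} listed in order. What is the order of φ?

8

Writing φ as disjoint cycles, the cycle lengths are 8, 2.
Since disjoint cycles commute, ord(φ) = lcm(8, 2) = 8.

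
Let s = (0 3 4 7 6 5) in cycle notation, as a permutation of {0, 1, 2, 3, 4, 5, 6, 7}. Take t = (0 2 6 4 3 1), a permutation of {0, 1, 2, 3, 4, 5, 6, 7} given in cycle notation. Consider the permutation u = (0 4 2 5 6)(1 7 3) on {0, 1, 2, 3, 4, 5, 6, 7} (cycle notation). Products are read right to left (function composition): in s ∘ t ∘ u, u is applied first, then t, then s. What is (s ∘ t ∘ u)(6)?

Chase 6: u(6) = 0; t(0) = 2; s(2) = 2. Hence (s ∘ t ∘ u)(6) = 2.

2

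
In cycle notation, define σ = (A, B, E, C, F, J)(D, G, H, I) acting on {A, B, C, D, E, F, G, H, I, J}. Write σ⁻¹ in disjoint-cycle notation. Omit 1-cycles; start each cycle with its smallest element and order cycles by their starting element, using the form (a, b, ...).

If σ sends a → b within a cycle, σ⁻¹ sends b → a; equivalently, reverse each cycle.
Reversing each cycle of σ and rotating so the smallest element leads gives (A, J, F, C, E, B)(D, I, H, G).

(A, J, F, C, E, B)(D, I, H, G)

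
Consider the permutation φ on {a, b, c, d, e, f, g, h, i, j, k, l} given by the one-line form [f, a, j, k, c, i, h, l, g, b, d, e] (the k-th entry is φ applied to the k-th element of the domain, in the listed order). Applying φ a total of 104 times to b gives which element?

Tracing b → a → … returns to b after 10 steps, so b lies in a 10-cycle (a, f, i, g, h, l, e, c, j, b).
On a 10-cycle, φ^10 is the identity, so φ^104 = φ^4 there (104 ≡ 4 mod 10).
Advancing 4 steps from b: b → a → f → i → g.

g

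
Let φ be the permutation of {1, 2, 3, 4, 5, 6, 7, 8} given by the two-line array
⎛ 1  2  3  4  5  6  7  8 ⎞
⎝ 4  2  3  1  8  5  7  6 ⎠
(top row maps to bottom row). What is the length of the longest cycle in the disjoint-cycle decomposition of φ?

Decomposing into disjoint cycles gives (1, 4)(5, 8, 6); the longest has length 3.

3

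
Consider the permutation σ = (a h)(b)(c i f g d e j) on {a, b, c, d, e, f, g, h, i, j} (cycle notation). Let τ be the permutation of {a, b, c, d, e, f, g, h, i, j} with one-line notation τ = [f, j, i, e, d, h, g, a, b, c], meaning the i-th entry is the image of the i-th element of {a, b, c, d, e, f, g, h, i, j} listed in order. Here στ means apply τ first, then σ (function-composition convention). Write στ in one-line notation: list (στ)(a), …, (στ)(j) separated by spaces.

For each element, apply τ then σ: a → f → g; b → j → c; c → i → f; d → e → j; e → d → e; f → h → a; g → g → d; h → a → h; i → b → b; j → c → i.
Collecting the images, στ = [g c f j e a d h b i].

g c f j e a d h b i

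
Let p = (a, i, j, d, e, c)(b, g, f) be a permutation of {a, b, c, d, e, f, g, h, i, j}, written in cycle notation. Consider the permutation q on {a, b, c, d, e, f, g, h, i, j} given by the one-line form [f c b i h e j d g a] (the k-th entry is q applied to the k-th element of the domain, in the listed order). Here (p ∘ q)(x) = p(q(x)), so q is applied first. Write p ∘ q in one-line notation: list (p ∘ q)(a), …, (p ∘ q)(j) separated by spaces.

b a g j h c d e f i

For each element, apply q then p: a → f → b; b → c → a; c → b → g; d → i → j; e → h → h; f → e → c; g → j → d; h → d → e; i → g → f; j → a → i.
Collecting the images, p ∘ q = [b a g j h c d e f i].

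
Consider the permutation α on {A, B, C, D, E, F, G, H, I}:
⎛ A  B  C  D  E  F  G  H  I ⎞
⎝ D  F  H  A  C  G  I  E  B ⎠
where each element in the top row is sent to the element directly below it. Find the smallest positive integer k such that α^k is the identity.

Decomposing into disjoint cycles gives cycle lengths 4, 3, 2.
The order of α is the least common multiple of its cycle lengths: lcm(4, 3, 2) = 12.

12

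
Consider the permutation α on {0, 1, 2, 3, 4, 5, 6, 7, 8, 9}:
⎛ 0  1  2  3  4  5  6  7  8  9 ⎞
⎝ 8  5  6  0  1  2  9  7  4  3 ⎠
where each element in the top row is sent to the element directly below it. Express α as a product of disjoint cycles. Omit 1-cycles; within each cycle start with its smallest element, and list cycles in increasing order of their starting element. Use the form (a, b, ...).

(0, 8, 4, 1, 5, 2, 6, 9, 3)

From 0: 0 → 8 → 4 → 1 → 5 → 2 → 6 → 9 → 3 → 0, closing the cycle (0, 8, 4, 1, 5, 2, 6, 9, 3).
Repeating from the next unused element and collecting all non-trivial cycles gives (0, 8, 4, 1, 5, 2, 6, 9, 3).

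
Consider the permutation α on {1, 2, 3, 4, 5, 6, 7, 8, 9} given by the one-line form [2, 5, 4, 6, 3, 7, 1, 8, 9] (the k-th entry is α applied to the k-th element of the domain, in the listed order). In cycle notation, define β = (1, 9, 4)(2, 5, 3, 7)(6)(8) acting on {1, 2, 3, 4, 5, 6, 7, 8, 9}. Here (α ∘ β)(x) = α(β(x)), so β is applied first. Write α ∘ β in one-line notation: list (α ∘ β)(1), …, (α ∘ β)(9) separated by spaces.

9 3 1 2 4 7 5 8 6

Chase each element through β then α: 1 → 9 → 9; 2 → 5 → 3; 3 → 7 → 1; 4 → 1 → 2; 5 → 3 → 4; 6 → 6 → 7; 7 → 2 → 5; 8 → 8 → 8; 9 → 4 → 6.
So α ∘ β in one-line form is 9 3 1 2 4 7 5 8 6.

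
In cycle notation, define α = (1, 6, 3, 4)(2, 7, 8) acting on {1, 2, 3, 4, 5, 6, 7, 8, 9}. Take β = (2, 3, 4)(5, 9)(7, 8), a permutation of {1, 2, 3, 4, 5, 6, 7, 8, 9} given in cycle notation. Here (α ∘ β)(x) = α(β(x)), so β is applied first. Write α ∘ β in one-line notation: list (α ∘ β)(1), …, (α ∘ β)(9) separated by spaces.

6 4 1 7 9 3 2 8 5

Chase each element through β then α: 1 → 1 → 6; 2 → 3 → 4; 3 → 4 → 1; 4 → 2 → 7; 5 → 9 → 9; 6 → 6 → 3; 7 → 8 → 2; 8 → 7 → 8; 9 → 5 → 5.
Collecting the images, α ∘ β = [6 4 1 7 9 3 2 8 5].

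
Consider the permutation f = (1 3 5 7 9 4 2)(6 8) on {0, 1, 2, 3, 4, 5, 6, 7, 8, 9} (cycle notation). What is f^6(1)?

1 lies in the 7-cycle (1 3 5 7 9 4 2).
Advancing 6 steps from 1: 1 → 3 → 5 → 7 → 9 → 4 → 2.

2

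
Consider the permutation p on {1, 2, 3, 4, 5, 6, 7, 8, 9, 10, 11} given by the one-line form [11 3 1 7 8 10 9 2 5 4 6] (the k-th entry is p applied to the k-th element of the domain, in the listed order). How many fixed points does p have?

No element satisfies p(x) = x, so there are 0 fixed points.

0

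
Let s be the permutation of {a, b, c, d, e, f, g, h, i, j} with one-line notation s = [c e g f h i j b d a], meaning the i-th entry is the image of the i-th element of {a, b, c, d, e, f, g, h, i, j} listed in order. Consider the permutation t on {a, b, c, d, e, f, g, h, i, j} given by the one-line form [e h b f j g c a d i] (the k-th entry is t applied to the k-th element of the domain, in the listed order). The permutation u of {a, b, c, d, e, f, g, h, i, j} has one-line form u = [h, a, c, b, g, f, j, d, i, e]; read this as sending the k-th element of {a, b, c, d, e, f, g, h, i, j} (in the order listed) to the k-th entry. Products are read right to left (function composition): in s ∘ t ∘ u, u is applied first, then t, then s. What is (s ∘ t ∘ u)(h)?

i

Chase h: u(h) = d; t(d) = f; s(f) = i. Hence (s ∘ t ∘ u)(h) = i.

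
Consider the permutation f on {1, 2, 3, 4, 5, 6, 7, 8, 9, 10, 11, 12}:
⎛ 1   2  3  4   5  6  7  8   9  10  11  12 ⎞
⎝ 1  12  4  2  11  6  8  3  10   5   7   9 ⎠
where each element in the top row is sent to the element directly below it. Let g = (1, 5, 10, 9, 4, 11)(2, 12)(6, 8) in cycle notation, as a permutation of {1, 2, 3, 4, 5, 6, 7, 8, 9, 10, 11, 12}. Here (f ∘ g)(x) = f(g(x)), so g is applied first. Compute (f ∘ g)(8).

(f ∘ g)(8) = f(g(8)). g(8) = 6, then f(6) = 6. So (f ∘ g)(8) = 6.

6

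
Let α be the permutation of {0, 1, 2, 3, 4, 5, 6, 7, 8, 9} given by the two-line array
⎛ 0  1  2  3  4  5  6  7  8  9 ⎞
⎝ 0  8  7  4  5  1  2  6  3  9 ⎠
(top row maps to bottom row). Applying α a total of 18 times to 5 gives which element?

Tracing 5 → 1 → … returns to 5 after 5 steps, so 5 lies in a 5-cycle (1 8 3 4 5).
On a 5-cycle, α^5 is the identity, so α^18 = α^3 there (18 ≡ 3 mod 5).
Stepping 3 places around the cycle: 5 → 1 → 8 → 3.

3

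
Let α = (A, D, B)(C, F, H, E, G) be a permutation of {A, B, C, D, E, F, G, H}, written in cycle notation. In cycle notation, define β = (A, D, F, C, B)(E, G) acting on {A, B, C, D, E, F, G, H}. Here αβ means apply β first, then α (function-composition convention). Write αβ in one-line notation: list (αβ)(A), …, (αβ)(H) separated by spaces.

For each element, apply β then α: A → D → B; B → A → D; C → B → A; D → F → H; E → G → C; F → C → F; G → E → G; H → H → E.
Collecting the images, αβ = [B D A H C F G E].

B D A H C F G E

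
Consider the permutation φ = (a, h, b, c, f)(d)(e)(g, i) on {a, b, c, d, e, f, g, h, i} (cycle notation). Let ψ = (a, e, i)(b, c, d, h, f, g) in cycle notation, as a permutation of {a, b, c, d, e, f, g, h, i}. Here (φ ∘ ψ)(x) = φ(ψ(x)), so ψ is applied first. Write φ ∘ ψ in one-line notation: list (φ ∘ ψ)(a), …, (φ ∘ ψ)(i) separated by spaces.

e f d b g i c a h

For each element, apply ψ then φ: a → e → e; b → c → f; c → d → d; d → h → b; e → i → g; f → g → i; g → b → c; h → f → a; i → a → h.
Collecting the images, φ ∘ ψ = [e f d b g i c a h].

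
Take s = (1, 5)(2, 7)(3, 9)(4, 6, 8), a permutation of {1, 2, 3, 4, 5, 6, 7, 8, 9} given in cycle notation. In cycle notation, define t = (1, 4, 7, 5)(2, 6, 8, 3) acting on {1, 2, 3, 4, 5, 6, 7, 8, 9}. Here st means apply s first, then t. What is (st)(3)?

First apply s: s(3) = 9, then t(9) = 9. Thus (st)(3) = 9.

9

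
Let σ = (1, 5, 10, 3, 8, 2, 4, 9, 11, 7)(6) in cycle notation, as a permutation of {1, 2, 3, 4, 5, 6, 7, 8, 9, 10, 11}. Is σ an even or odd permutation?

odd

The cycle lengths are 10, 1.
A cycle of length ℓ contributes ℓ−1 transpositions, so σ is a product of 9 transpositions — odd.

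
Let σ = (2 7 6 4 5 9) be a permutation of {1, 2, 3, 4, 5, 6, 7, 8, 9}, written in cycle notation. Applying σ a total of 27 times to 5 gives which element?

5 lies in the 6-cycle (2 7 6 4 5 9).
Since the cycle has length 6, σ^27 acts on it the same as σ^3 (27 mod 6 = 3).
Stepping 3 places around the cycle: 5 → 9 → 2 → 7.

7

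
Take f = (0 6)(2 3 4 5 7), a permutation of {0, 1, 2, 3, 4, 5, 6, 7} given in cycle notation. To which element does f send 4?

4 appears in (2 3 4 5 7); the next entry (wrapping around) is 5.

5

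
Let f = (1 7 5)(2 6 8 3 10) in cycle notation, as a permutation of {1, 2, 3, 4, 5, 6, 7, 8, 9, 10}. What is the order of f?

The disjoint cycles have lengths 5, 3, 1, 1.
The order is lcm(5, 3) = 15.

15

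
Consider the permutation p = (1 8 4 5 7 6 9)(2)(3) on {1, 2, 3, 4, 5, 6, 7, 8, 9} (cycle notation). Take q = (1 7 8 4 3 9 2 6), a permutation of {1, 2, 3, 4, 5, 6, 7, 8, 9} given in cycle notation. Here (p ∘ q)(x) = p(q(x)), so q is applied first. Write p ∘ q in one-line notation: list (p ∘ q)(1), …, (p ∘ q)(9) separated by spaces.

6 9 1 3 7 8 4 5 2

For each element, apply q then p: 1 → 7 → 6; 2 → 6 → 9; 3 → 9 → 1; 4 → 3 → 3; 5 → 5 → 7; 6 → 1 → 8; 7 → 8 → 4; 8 → 4 → 5; 9 → 2 → 2.
So p ∘ q in one-line form is 6 9 1 3 7 8 4 5 2.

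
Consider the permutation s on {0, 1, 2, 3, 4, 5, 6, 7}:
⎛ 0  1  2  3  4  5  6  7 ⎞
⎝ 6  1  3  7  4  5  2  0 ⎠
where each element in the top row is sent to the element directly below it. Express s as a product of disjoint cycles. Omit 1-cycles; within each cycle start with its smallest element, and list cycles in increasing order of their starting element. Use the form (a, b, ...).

Iterating s from 0 gives 0 → 6 → 2 → 3 → 7 → 0; that is the 5-cycle (0, 6, 2, 3, 7).
Continuing from each remaining unvisited element yields (0, 6, 2, 3, 7).

(0, 6, 2, 3, 7)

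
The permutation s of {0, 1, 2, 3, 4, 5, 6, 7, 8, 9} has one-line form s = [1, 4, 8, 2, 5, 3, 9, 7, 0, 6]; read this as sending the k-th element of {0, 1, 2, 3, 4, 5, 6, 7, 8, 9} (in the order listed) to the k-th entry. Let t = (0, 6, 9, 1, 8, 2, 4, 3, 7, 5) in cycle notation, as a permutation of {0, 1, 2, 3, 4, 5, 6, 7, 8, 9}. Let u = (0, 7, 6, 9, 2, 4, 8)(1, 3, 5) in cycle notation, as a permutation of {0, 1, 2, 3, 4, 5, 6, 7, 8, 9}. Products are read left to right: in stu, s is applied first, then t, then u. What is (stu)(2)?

Chase 2: s(2) = 8; t(8) = 2; u(2) = 4. Hence (stu)(2) = 4.

4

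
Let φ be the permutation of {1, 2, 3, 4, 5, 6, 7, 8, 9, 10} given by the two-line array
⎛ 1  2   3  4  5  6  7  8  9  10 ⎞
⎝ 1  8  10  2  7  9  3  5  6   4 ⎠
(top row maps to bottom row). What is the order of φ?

14

Writing φ as disjoint cycles, the cycle lengths are 7, 2, 1.
Since disjoint cycles commute, ord(φ) = lcm(7, 2) = 14.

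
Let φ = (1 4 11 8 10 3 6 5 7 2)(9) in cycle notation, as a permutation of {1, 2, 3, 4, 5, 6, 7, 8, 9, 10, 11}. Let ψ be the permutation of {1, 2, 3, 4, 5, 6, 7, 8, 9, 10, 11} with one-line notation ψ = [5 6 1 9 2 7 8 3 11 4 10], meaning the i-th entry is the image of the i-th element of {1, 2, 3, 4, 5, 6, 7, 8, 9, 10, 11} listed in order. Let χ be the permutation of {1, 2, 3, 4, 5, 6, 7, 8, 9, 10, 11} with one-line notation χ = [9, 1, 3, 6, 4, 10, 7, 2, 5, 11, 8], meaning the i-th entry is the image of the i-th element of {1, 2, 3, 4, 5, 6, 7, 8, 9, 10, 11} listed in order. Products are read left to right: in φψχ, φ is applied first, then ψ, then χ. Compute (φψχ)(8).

Apply the permutations in order: φ(8) = 10, then ψ(10) = 4, then χ(4) = 6. So (φψχ)(8) = 6.

6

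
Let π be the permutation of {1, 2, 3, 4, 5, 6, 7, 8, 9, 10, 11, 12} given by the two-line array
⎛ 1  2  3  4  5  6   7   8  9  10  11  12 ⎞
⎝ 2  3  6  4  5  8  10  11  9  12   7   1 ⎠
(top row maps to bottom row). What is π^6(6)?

1

Tracing 6 → 8 → … returns to 6 after 9 steps, so 6 lies in a 9-cycle (1, 2, 3, 6, 8, 11, 7, 10, 12).
Stepping 6 places around the cycle: 6 → 8 → 11 → 7 → 10 → 12 → 1.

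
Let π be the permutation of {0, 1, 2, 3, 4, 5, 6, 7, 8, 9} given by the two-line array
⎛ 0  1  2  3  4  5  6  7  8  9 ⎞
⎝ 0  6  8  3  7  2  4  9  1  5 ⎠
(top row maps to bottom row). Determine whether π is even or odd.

In disjoint-cycle form the cycle lengths are 8, 1, 1.
A cycle of length ℓ contributes ℓ−1 transpositions, so π is a product of 7 transpositions — odd.

odd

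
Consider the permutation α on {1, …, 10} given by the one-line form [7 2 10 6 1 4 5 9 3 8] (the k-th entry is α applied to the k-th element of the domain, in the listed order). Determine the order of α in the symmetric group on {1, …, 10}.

12

Writing α as disjoint cycles, the cycle lengths are 4, 3, 2, 1.
The order of α is the least common multiple of its cycle lengths: lcm(4, 3, 2) = 12.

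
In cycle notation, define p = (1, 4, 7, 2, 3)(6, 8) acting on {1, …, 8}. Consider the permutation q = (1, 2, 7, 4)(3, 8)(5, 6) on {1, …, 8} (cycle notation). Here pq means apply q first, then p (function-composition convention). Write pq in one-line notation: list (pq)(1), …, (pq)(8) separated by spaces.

3 2 6 4 8 5 7 1

(pq)(x) = p(q(x)). Computing each image: p(q(1)) = p(2) = 3, p(q(2)) = p(7) = 2, p(q(3)) = p(8) = 6, p(q(4)) = p(1) = 4, p(q(5)) = p(6) = 8, p(q(6)) = p(5) = 5, p(q(7)) = p(4) = 7, p(q(8)) = p(3) = 1.
Hence pq = [3 2 6 4 8 5 7 1].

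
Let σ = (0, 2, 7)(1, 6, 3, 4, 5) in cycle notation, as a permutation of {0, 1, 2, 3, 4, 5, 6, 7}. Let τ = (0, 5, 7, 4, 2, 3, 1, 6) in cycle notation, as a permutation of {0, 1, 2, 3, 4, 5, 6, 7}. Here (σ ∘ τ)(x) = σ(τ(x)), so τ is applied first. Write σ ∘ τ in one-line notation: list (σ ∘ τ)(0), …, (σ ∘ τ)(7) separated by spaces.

For each element, apply τ then σ: 0 → 5 → 1; 1 → 6 → 3; 2 → 3 → 4; 3 → 1 → 6; 4 → 2 → 7; 5 → 7 → 0; 6 → 0 → 2; 7 → 4 → 5.
Collecting the images, σ ∘ τ = [1 3 4 6 7 0 2 5].

1 3 4 6 7 0 2 5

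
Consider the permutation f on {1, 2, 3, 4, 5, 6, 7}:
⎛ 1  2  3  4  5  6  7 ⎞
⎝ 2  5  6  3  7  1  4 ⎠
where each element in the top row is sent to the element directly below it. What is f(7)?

The entry below 7 in the array is 4, so f(7) = 4.

4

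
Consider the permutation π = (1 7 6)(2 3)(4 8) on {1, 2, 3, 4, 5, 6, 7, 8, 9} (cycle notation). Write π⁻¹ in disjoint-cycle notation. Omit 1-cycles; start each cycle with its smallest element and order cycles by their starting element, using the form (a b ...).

(1 6 7)(2 3)(4 8)

Inverting a permutation written in cycle notation just reverses the order within every cycle.
After reversing and putting each cycle's least element first, π⁻¹ = (1 6 7)(2 3)(4 8).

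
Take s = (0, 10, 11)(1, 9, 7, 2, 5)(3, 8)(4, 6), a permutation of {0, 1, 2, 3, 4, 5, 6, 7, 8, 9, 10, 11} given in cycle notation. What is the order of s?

30

The cycle type of s is (5, 3, 2, 2).
The order of s is the least common multiple of its cycle lengths: lcm(5, 3, 2, 2) = 30.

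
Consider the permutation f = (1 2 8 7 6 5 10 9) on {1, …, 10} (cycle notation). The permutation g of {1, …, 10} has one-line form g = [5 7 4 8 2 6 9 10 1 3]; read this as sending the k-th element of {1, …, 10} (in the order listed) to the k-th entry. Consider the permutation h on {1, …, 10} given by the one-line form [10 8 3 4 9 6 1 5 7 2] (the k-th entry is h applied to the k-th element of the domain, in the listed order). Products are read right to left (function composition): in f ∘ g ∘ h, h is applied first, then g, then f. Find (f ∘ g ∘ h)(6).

Apply the permutations in order: h(6) = 6, then g(6) = 6, then f(6) = 5. So (f ∘ g ∘ h)(6) = 5.

5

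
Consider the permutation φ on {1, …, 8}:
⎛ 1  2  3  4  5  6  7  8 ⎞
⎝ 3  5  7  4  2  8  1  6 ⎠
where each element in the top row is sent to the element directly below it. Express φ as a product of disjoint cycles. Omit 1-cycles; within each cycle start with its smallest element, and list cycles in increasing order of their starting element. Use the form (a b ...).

Start at 1 and follow images: 1 → 3 → 7 → 1, giving the cycle (1 3 7).
Repeating from the next unused element and collecting all non-trivial cycles gives (1 3 7)(2 5)(6 8).

(1 3 7)(2 5)(6 8)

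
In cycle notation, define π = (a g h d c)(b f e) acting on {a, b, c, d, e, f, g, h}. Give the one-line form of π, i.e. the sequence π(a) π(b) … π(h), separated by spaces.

g f a c b e h d

Image by image: a↦g, b↦f, c↦a, d↦c, e↦b, f↦e, g↦h, h↦d.
Listing these in domain order gives g f a c b e h d.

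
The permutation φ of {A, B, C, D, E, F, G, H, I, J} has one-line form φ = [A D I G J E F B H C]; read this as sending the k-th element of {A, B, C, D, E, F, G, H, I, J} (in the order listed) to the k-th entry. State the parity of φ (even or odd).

even

In disjoint-cycle form the cycle lengths are 9, 1.
A cycle is odd iff its length is even; φ has 0 even-length cycles, so sgn(φ) = (−1)^0 and φ is even.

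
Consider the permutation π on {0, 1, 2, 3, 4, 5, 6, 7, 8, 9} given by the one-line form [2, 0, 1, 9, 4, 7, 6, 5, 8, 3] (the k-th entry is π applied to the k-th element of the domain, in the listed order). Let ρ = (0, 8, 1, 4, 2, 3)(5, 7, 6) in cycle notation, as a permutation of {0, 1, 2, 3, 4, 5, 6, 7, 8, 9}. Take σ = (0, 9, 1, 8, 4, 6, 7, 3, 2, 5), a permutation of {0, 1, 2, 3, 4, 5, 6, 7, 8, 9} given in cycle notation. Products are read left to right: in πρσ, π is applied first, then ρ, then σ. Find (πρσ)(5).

Chase 5: π(5) = 7; ρ(7) = 6; σ(6) = 7. Hence (πρσ)(5) = 7.

7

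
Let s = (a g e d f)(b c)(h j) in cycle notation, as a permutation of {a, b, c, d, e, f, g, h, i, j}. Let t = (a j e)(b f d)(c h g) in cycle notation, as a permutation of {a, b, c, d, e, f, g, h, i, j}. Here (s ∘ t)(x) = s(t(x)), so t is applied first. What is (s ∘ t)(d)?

t(d) = b, then s(b) = c; composing gives (s ∘ t)(d) = c.

c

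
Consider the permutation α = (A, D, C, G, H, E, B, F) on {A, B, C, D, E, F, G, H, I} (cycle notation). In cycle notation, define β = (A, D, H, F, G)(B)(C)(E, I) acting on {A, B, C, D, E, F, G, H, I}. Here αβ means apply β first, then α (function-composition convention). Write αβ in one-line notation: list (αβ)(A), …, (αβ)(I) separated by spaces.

C F G E I H D A B

Chase each element through β then α: A → D → C; B → B → F; C → C → G; D → H → E; E → I → I; F → G → H; G → A → D; H → F → A; I → E → B.
Collecting the images, αβ = [C F G E I H D A B].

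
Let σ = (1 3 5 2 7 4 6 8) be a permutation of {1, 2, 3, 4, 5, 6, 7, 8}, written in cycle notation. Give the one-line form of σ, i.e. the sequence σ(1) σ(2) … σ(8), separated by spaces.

3 7 5 6 2 8 4 1

Reading each image from the cycles: 1→3, 2→7, 3→5, 4→6, 5→2, 6→8, 7→4, 8→1.
Listing these in domain order gives 3 7 5 6 2 8 4 1.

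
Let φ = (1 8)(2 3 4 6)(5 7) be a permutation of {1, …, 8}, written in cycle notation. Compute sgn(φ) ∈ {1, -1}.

The cycle lengths are 4, 2, 2.
A cycle of length ℓ contributes ℓ−1 transpositions, so φ is a product of 3 + 1 + 1 = 5 transpositions — odd.

-1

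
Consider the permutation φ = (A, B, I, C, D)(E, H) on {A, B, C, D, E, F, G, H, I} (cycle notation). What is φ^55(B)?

B

B lies in the 5-cycle (A, B, I, C, D).
Powers repeat with period 5 on this cycle, and 55 mod 5 = 0, so φ^55(B) = φ^0(B).
So φ^55(B) = B.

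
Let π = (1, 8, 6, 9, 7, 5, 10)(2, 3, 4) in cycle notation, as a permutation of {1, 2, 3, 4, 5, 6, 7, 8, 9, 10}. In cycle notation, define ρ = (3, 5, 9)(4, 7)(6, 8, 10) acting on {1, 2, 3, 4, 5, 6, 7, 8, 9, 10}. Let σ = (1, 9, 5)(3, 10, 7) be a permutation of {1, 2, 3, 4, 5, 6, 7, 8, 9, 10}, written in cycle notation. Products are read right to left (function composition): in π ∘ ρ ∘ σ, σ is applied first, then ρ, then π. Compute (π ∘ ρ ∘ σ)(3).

Chase 3: σ(3) = 10; ρ(10) = 6; π(6) = 9. Hence (π ∘ ρ ∘ σ)(3) = 9.

9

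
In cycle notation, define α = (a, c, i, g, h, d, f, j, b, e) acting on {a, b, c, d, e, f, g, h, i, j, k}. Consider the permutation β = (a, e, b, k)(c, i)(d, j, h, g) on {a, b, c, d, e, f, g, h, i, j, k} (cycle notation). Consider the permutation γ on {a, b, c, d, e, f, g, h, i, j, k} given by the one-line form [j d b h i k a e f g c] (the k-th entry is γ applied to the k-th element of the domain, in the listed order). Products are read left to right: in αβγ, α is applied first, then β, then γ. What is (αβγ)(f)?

e

Chase f: α(f) = j; β(j) = h; γ(h) = e. Hence (αβγ)(f) = e.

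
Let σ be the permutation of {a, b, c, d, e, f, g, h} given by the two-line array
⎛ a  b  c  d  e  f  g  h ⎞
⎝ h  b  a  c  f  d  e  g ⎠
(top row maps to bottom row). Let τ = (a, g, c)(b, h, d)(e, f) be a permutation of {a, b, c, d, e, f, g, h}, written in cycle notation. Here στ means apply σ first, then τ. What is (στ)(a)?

d

First apply σ: σ(a) = h, then τ(h) = d. Thus (στ)(a) = d.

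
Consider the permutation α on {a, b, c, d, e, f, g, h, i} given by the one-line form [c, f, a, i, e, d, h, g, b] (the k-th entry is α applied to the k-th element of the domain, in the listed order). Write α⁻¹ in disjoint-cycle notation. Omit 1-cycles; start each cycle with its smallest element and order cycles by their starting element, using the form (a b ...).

(a c)(b i d f)(g h)

The cycle decomposition of α is (a c)(b f d i)(g h).
Reversing each cycle (and rotating so the smallest element leads) gives α⁻¹ = (a c)(b i d f)(g h).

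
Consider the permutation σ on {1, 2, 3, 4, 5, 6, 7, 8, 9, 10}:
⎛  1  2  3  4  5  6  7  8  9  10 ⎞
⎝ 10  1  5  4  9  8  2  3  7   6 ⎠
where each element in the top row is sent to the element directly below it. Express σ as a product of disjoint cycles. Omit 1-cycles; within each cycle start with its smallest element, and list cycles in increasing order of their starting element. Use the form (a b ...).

(1 10 6 8 3 5 9 7 2)

Iterating σ from 1 gives 1 → 10 → 6 → 8 → 3 → 5 → 9 → 7 → 2 → 1; that is the 9-cycle (1 10 6 8 3 5 9 7 2).
Repeating from the next unused element and collecting all non-trivial cycles gives (1 10 6 8 3 5 9 7 2).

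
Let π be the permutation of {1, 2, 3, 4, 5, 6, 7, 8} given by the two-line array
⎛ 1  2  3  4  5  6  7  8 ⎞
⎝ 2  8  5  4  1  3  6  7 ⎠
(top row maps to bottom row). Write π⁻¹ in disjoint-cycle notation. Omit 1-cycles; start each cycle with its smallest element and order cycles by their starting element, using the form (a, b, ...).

(1, 5, 3, 6, 7, 8, 2)

First write π in disjoint cycles: (1, 2, 8, 7, 6, 3, 5).
The inverse reverses every cycle; in canonical form, π⁻¹ = (1, 5, 3, 6, 7, 8, 2).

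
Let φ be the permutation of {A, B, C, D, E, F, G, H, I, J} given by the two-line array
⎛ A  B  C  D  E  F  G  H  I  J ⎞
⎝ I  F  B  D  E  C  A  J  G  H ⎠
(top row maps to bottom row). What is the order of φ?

The disjoint-cycle form of φ has cycle lengths 3, 3, 2, 1, 1.
The order is lcm(3, 3, 2) = 6.

6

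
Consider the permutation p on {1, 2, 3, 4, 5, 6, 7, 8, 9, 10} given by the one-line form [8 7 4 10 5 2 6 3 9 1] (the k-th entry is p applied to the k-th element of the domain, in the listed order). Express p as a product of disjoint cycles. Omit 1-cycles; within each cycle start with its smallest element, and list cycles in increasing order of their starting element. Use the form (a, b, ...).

(1, 8, 3, 4, 10)(2, 7, 6)

Start at 1 and follow images: 1 → 8 → 3 → 4 → 10 → 1, giving the cycle (1, 8, 3, 4, 10).
Repeating from the next unused element and collecting all non-trivial cycles gives (1, 8, 3, 4, 10)(2, 7, 6).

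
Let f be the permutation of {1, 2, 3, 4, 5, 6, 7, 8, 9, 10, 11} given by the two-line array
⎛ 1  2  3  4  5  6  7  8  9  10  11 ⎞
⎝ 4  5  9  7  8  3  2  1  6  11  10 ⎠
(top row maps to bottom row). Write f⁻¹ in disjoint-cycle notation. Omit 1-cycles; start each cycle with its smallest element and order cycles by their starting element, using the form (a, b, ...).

First write f in disjoint cycles: (1, 4, 7, 2, 5, 8)(3, 9, 6)(10, 11).
The inverse reverses every cycle; in canonical form, f⁻¹ = (1, 8, 5, 2, 7, 4)(3, 6, 9)(10, 11).

(1, 8, 5, 2, 7, 4)(3, 6, 9)(10, 11)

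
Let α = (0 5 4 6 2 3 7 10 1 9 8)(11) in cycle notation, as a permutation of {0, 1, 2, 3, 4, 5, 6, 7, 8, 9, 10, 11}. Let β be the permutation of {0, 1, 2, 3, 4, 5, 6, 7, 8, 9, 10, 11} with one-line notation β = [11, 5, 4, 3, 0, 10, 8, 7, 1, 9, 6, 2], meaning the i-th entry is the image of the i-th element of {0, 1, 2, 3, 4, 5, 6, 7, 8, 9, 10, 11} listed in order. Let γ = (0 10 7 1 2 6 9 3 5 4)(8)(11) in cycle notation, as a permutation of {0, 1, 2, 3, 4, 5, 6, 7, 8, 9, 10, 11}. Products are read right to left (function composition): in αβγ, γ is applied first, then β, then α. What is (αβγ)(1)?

(αβγ)(1) = α(β(γ(1))). γ(1) = 2, then β(2) = 4, then α(4) = 6, so the result is 6.

6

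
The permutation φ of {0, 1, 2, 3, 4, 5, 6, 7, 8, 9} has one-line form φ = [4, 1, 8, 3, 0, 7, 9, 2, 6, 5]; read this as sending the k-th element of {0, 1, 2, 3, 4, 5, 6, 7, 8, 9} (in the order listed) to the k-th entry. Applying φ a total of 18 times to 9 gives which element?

Tracing 9 → 5 → … returns to 9 after 6 steps, so 9 lies in a 6-cycle (2 8 6 9 5 7).
On a 6-cycle, φ^6 is the identity, so φ^18 = φ^0 there (18 ≡ 0 mod 6).
So φ^18(9) = 9.

9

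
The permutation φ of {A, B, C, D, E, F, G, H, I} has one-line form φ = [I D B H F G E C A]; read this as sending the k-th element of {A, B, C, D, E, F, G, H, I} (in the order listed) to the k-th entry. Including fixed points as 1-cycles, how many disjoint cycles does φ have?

The cycle decomposition is (A, I)(B, D, H, C)(E, F, G), which has 3 cycles (counting 1-cycles).

3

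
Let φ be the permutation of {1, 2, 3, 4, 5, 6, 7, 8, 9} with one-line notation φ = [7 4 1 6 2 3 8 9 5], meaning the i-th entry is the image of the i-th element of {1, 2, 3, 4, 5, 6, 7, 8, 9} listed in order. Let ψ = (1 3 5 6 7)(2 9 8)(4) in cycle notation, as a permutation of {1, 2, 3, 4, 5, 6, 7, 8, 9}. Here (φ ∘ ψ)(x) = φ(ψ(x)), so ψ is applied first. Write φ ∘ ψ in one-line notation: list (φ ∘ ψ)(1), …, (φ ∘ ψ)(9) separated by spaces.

For each element, apply ψ then φ: 1 → 3 → 1; 2 → 9 → 5; 3 → 5 → 2; 4 → 4 → 6; 5 → 6 → 3; 6 → 7 → 8; 7 → 1 → 7; 8 → 2 → 4; 9 → 8 → 9.
So φ ∘ ψ in one-line form is 1 5 2 6 3 8 7 4 9.

1 5 2 6 3 8 7 4 9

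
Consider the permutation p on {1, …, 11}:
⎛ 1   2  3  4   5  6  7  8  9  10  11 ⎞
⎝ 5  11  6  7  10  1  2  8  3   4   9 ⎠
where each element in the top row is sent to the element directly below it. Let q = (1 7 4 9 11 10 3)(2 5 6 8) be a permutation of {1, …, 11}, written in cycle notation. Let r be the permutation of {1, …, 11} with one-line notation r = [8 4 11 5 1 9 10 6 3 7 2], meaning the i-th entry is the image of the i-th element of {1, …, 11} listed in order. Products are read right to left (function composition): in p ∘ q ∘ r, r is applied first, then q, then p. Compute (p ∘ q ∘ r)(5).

Chase 5: r(5) = 1; q(1) = 7; p(7) = 2. Hence (p ∘ q ∘ r)(5) = 2.

2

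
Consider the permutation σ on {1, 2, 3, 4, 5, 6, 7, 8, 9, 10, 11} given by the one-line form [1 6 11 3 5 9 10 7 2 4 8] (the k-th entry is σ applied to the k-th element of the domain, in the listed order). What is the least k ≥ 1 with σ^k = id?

6

Writing σ as disjoint cycles, the cycle lengths are 6, 3, 1, 1.
Since disjoint cycles commute, ord(σ) = lcm(6, 3) = 6.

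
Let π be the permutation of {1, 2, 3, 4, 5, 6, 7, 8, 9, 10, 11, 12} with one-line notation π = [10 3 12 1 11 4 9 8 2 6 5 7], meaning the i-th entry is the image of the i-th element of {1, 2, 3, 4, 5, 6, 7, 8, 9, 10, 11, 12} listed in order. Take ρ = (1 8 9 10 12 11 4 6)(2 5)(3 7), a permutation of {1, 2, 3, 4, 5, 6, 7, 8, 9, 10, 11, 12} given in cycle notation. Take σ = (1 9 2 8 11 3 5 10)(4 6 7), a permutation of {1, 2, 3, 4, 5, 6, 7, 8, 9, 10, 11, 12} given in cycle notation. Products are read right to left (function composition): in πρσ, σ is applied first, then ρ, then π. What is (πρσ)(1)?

(πρσ)(1) = π(ρ(σ(1))). σ(1) = 9, then ρ(9) = 10, then π(10) = 6, so the result is 6.

6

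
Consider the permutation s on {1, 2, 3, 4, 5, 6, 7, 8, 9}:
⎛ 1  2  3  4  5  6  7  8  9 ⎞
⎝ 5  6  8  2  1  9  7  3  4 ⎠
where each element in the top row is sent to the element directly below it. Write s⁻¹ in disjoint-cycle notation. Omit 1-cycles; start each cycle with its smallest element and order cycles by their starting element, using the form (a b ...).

(1 5)(2 4 9 6)(3 8)

First write s in disjoint cycles: (1 5)(2 6 9 4)(3 8).
Reversing each cycle (and rotating so the smallest element leads) gives s⁻¹ = (1 5)(2 4 9 6)(3 8).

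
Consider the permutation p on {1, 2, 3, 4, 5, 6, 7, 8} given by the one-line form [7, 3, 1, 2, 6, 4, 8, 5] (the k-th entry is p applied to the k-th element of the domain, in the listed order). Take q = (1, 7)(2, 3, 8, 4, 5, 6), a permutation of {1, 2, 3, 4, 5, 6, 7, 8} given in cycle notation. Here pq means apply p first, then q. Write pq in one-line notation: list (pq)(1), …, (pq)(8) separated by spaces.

1 8 7 3 2 5 4 6

(pq)(x) = q(p(x)). Computing each image: q(p(1)) = q(7) = 1, q(p(2)) = q(3) = 8, q(p(3)) = q(1) = 7, q(p(4)) = q(2) = 3, q(p(5)) = q(6) = 2, q(p(6)) = q(4) = 5, q(p(7)) = q(8) = 4, q(p(8)) = q(5) = 6.
Hence pq = [1 8 7 3 2 5 4 6].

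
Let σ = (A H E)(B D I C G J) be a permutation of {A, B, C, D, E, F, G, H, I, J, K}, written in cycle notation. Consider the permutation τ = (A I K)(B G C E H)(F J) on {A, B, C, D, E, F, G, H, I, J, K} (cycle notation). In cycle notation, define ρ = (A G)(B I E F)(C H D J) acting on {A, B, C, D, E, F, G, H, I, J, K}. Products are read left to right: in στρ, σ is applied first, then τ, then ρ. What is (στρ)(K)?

G

(στρ)(K) = ρ(τ(σ(K))). σ(K) = K, then τ(K) = A, then ρ(A) = G, so the result is G.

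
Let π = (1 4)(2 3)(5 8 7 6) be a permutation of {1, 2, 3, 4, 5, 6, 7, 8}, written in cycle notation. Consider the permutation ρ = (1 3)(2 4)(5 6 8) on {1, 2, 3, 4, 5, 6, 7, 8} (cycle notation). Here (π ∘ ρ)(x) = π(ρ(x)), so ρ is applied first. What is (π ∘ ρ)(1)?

First apply ρ: ρ(1) = 3, then π(3) = 2. Thus (π ∘ ρ)(1) = 2.

2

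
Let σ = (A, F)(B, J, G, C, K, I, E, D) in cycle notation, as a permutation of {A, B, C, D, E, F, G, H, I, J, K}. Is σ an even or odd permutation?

even

The cycle lengths are 8, 2, 1.
A cycle of length ℓ contributes ℓ−1 transpositions, so σ is a product of 7 + 1 = 8 transpositions — even.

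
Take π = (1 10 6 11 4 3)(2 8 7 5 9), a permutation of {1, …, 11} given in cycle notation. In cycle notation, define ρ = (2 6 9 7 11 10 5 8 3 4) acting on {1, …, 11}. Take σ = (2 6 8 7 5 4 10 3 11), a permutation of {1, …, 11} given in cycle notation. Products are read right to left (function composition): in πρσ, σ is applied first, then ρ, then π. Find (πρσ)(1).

Apply the permutations in order: σ(1) = 1, then ρ(1) = 1, then π(1) = 10. So (πρσ)(1) = 10.

10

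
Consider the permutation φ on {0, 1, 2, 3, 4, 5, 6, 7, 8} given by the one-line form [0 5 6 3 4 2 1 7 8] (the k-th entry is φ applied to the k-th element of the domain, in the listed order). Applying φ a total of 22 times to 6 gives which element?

5

Tracing 6 → 1 → … returns to 6 after 4 steps, so 6 lies in a 4-cycle (1 5 2 6).
On a 4-cycle, φ^4 is the identity, so φ^22 = φ^2 there (22 ≡ 2 mod 4).
Advancing 2 steps from 6: 6 → 1 → 5.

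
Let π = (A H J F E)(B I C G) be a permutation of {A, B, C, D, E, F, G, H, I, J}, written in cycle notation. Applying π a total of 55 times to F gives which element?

F lies in the 5-cycle (A H J F E).
Since the cycle has length 5, π^55 acts on it the same as π^0 (55 mod 5 = 0).
So π^55(F) = F.

F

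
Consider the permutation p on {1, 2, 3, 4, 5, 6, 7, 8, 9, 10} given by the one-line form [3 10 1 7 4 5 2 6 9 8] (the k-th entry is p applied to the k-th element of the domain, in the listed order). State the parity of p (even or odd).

odd

In disjoint-cycle form the cycle lengths are 7, 2, 1.
A cycle is odd iff its length is even; p has 1 even-length cycle, so sgn(p) = (−1)^1 and p is odd.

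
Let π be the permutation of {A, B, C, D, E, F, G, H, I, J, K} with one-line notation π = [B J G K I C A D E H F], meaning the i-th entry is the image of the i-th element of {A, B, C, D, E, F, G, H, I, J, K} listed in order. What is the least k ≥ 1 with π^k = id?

18

The disjoint-cycle form of π has cycle lengths 9, 2.
Since disjoint cycles commute, ord(π) = lcm(9, 2) = 18.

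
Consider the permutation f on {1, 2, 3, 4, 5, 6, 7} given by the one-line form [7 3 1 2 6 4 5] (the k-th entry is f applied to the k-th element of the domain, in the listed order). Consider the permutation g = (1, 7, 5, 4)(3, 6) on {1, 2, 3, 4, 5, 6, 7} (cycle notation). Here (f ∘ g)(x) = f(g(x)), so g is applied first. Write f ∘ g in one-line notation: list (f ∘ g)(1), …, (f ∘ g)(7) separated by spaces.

5 3 4 7 2 1 6

Chase each element through g then f: 1 → 7 → 5; 2 → 2 → 3; 3 → 6 → 4; 4 → 1 → 7; 5 → 4 → 2; 6 → 3 → 1; 7 → 5 → 6.
So f ∘ g in one-line form is 5 3 4 7 2 1 6.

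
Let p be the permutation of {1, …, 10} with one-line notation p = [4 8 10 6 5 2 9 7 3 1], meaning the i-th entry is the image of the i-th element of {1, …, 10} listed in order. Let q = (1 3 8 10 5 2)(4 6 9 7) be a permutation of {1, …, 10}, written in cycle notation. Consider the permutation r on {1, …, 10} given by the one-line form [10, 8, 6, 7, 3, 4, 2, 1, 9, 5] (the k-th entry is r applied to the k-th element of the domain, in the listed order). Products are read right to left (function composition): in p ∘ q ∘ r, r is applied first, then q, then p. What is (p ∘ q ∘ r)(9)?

Apply the permutations in order: r(9) = 9, then q(9) = 7, then p(7) = 9. So (p ∘ q ∘ r)(9) = 9.

9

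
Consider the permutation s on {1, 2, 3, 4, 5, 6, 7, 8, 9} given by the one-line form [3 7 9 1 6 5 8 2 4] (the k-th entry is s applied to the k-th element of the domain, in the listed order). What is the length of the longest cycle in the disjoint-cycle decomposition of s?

4

Decomposing into disjoint cycles gives (1 3 9 4)(2 7 8)(5 6); the longest has length 4.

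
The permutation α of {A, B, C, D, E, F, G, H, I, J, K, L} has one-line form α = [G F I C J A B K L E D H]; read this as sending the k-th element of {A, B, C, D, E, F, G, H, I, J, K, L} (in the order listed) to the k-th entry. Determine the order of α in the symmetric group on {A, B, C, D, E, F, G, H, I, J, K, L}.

Decomposing into disjoint cycles gives cycle lengths 6, 4, 2.
The order is lcm(6, 4, 2) = 12.

12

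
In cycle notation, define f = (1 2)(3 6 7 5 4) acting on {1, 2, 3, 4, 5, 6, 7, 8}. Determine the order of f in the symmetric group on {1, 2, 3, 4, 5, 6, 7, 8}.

10

The disjoint cycles have lengths 5, 2, 1.
Since disjoint cycles commute, ord(f) = lcm(5, 2) = 10.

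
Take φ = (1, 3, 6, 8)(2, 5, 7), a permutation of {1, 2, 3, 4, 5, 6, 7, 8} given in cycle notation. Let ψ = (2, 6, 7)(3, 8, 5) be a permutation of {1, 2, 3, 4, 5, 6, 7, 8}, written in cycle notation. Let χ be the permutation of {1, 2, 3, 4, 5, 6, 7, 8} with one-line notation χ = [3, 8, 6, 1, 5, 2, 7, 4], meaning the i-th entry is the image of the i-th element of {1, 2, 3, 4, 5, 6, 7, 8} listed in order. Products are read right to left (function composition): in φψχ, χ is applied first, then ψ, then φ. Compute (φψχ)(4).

(φψχ)(4) = φ(ψ(χ(4))). χ(4) = 1, then ψ(1) = 1, then φ(1) = 3, so the result is 3.

3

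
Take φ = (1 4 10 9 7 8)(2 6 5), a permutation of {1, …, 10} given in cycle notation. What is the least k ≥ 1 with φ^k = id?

The disjoint cycles have lengths 6, 3, 1.
The order is lcm(6, 3) = 6.

6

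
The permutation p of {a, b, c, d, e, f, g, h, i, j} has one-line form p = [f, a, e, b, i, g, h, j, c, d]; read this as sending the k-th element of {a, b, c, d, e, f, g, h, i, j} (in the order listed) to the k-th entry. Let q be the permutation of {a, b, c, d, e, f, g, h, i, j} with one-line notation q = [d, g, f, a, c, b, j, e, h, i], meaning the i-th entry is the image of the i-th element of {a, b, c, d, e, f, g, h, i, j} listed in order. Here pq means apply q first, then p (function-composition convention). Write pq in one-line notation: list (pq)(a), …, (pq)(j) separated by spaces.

(pq)(x) = p(q(x)). Computing each image: p(q(a)) = p(d) = b, p(q(b)) = p(g) = h, p(q(c)) = p(f) = g, p(q(d)) = p(a) = f, p(q(e)) = p(c) = e, p(q(f)) = p(b) = a, p(q(g)) = p(j) = d, p(q(h)) = p(e) = i, p(q(i)) = p(h) = j, p(q(j)) = p(i) = c.
Hence pq = [b h g f e a d i j c].

b h g f e a d i j c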